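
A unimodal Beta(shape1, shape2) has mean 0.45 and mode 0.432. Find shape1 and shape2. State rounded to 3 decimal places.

Let s = shape1+shape2. Mean gives shape1 = μs = 0.45s; mode gives (shape1−1)/(s−2) = 0.432.
Substituting: 0.45s − 1 = 0.432(s−2) = 0.432s − 0.864, so 0.018s = 0.136 and s = 7.5556.
Then shape1 = 0.45×7.5556 = 3.400 and shape2 = s−shape1 = 4.156.

shape1 = 3.400, shape2 = 4.156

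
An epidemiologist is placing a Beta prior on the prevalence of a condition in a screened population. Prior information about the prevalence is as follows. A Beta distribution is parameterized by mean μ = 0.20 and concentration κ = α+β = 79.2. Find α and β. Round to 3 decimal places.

Split κ in proportion μ : (1−μ): α = 0.20·79.2 = 15.840, β = 79.2 − 15.840 = 63.360.

α = 15.840, β = 63.360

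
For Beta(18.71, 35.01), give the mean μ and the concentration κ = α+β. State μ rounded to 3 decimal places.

μ = 0.348, κ = 53.72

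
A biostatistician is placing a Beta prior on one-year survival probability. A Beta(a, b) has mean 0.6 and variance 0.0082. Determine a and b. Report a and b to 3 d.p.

By moment matching, a+b = μ(1−μ)/σ² − 1 = (0.6·0.4)/0.0082 − 1 = 29.2683 − 1 = 28.2683.
Since a/(a+b) = μ, a = 0.6·28.2683 = 16.961 and b = 0.4·28.2683 = 11.307.

a = 16.961, b = 11.307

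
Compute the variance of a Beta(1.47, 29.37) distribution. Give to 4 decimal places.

α+β = 30.84 and αβ = 43.1739, so Var = αβ/[(α+β)²(α+β+1)] = 43.1739/30283.202304 = 0.0014.

0.0014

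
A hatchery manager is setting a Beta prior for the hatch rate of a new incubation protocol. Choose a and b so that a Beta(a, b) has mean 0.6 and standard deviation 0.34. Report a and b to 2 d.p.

a = 0.65, b = 0.43

σ² = 0.34² = 0.1156.
With s = a+b, Var = μ(1−μ)/(s+1), so s+1 = (0.6×0.4)/0.1156 = 2.0761 and s = 1.0761.
a = μs = 0.65, b = (1−μ)s = 0.43.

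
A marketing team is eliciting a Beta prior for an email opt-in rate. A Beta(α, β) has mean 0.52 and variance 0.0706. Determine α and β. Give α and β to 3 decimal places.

Let s = α+β. The Beta variance is μ(1−μ)/(s+1).
So s+1 = μ(1−μ)/σ² = (0.52×0.48)/0.0706 = 0.2496/0.0706 = 3.5354, giving s = 2.5354.
Then α = μs = 0.52×2.5354 = 1.318 and β = (1−μ)s = 0.48×2.5354 = 1.217.

α = 1.318, β = 1.217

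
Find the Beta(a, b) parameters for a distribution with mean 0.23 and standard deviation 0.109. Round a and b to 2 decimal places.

Variance = 0.109² = 0.011881. The moment-matching identity a+b = μ(1−μ)/Var − 1 gives
a+b = 0.1771/0.011881 − 1 = 13.9062, so a = μ·13.9062 = 3.20 and b = (1−μ)·13.9062 = 10.71.

a = 3.20, b = 10.71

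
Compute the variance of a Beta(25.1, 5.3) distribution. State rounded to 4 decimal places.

0.0046

μ = 25.1/30.4 = 0.825658; Var = μ(1−μ)/(α+β+1) = 0.1439469/31.4 = 0.0046.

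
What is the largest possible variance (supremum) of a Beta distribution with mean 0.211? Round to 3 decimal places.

Var = μ(1−μ)/(α+β+1), which approaches μ(1−μ) as α+β → 0.
So the supremum is μ(1−μ) = 0.211×0.789 = 0.166.

0.166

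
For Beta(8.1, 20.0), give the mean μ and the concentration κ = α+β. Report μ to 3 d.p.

μ = 0.288, κ = 28.1

κ = α+β = 8.1+20.0 = 28.1; μ = α/κ = 8.1/28.1 = 0.288.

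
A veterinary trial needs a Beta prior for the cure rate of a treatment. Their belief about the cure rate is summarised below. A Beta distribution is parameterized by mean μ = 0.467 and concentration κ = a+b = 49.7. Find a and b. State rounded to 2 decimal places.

a = 23.21, b = 26.49

a = μκ = 0.467×49.7 = 23.21 and b = (1−μ)κ = 0.533×49.7 = 26.49.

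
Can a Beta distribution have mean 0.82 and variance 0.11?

A Beta with mean μ has variance μ(1−μ)/(α+β+1) < μ(1−μ).
Here μ(1−μ) = 0.82×0.18 = 0.1476, and 0.11 < 0.1476.

Yes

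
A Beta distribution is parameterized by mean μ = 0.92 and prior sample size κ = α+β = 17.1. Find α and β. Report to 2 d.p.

Split κ in proportion μ : (1−μ): α = 0.92·17.1 = 15.73, β = 17.1 − 15.73 = 1.37.

α = 15.73, β = 1.37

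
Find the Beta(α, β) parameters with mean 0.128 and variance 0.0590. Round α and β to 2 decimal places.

α = 0.11, β = 0.78

Write ν = α+β; then α = μν and Var = μ(1−μ)/(ν+1).
ν = μ(1−μ)/Var − 1 = 0.111616/0.0590 − 1 = 0.8918.
α = 0.128·0.8918 = 0.11, β = 0.872·0.8918 = 0.78.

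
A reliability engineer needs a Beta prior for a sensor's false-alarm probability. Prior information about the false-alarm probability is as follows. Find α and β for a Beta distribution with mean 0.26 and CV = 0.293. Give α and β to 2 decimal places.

α = 8.36, β = 23.79

σ = CV·μ = 0.293×0.26 = 0.07618, so σ² = 0.005803.
s+1 = μ(1−μ)/σ² = 0.1924/0.005803 = 33.1530, so s = α+β = 32.1530.
α = μs = 8.36, β = (1−μ)s = 23.79.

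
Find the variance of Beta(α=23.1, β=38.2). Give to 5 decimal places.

α+β = 61.3 and αβ = 882.42, so Var = αβ/[(α+β)²(α+β+1)] = 882.42/234104.087 = 0.00377.

0.00377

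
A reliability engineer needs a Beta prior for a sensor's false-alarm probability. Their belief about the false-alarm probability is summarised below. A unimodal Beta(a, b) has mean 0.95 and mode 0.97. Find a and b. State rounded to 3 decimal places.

a = 44.650, b = 2.350

Let s = a+b. Mean gives a = μs = 0.95s; mode gives (a−1)/(s−2) = 0.97.
Substituting: 0.95s − 1 = 0.97(s−2) = 0.97s − 1.94, so -0.02s = -0.94 and s = 47.0000.
Then a = 0.95×47.0000 = 44.650 and b = s−a = 2.350.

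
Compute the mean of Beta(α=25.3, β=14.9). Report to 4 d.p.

0.6294

E[X] = α/(α+β) = 25.3/40.2 = 0.6294.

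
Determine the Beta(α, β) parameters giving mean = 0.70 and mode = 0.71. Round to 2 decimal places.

With s = α+β: μ = α/s and mode = (α−1)/(s−2). Eliminating α = μs,
μs − 1 = m(s−2) ⇒ s(μ−m) = 1−2m ⇒ s = -0.42/-0.01 = 42.0000.
So α = μs = 29.40, β = (1−μ)s = 12.60.

α = 29.40, β = 12.60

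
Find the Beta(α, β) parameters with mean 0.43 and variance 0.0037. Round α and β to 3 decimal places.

α = 28.055, β = 37.189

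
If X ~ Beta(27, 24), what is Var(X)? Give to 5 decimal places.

0.00479

α+β = 51 and αβ = 648, so Var = αβ/[(α+β)²(α+β+1)] = 648/135252 = 0.00479.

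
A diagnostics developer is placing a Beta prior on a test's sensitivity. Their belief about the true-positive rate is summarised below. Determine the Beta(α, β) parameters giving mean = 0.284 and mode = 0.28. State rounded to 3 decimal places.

Let s = α+β. Mean gives α = μs = 0.284s; mode gives (α−1)/(s−2) = 0.28.
Substituting: 0.284s − 1 = 0.28(s−2) = 0.28s − 0.56, so 0.004s = 0.44 and s = 110.0000.
Then α = 0.284×110.0000 = 31.240 and β = s−α = 78.760.

α = 31.240, β = 78.760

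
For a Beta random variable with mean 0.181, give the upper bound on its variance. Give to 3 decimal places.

Var = μ(1−μ)/(α+β+1), which approaches μ(1−μ) as α+β → 0.
So the supremum is μ(1−μ) = 0.181×0.819 = 0.148.

0.148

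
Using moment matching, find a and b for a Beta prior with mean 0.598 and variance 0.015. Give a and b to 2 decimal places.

By moment matching, a+b = μ(1−μ)/σ² − 1 = (0.598·0.402)/0.015 − 1 = 16.0264 − 1 = 15.0264.
Since a/(a+b) = μ, a = 0.598·15.0264 = 8.99 and b = 0.402·15.0264 = 6.04.

a = 8.99, b = 6.04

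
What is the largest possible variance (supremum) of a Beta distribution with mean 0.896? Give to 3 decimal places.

For fixed mean μ the Beta variance is μ(1−μ)/(α+β+1), increasing as α+β decreases.
Its least upper bound (not attained) is μ(1−μ) = 0.896·0.104 = 0.093.

0.093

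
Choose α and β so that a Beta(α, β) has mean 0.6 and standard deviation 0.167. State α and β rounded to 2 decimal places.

Variance = 0.167² = 0.027889. The moment-matching identity α+β = μ(1−μ)/Var − 1 gives
α+β = 0.24/0.027889 − 1 = 7.6055, so α = μ·7.6055 = 4.56 and β = (1−μ)·7.6055 = 3.04.

α = 4.56, β = 3.04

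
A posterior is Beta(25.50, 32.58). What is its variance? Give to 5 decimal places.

μ = 25.50/58.08 = 0.439050; Var = μ(1−μ)/(α+β+1) = 0.2462850/59.08 = 0.00417.

0.00417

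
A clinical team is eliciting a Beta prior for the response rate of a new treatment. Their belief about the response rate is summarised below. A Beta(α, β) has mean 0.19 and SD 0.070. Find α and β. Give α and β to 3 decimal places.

α = 5.778, β = 24.631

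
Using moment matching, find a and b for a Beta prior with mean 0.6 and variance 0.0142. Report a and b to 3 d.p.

a = 9.541, b = 6.361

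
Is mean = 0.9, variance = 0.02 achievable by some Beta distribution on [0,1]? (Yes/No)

The Beta variance bound is σ² < μ(1−μ).
Here μ(1−μ) = 0.9×0.1 = 0.09, and 0.02 < 0.09.

Yes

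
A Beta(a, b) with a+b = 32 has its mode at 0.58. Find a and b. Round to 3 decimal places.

For a,b>1 the mode is (a−1)/(a+b−2), so a = mode·(κ−2)+1 = 0.58×30+1 = 18.400.
And b = (1−mode)·(κ−2)+1 = 0.42×30+1 = 13.600.

a = 18.400, b = 13.600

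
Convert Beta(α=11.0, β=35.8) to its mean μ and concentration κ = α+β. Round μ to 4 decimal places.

κ = α+β = 11.0+35.8 = 46.8; μ = α/κ = 11.0/46.8 = 0.2350.

μ = 0.2350, κ = 46.8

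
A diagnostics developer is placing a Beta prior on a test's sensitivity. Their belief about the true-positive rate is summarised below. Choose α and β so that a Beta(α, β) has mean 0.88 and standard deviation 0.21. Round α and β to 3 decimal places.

α = 1.227, β = 0.167

σ² = 0.21² = 0.0441.
With s = α+β, Var = μ(1−μ)/(s+1), so s+1 = (0.88×0.12)/0.0441 = 2.3946 and s = 1.3946.
α = μs = 1.227, β = (1−μ)s = 0.167.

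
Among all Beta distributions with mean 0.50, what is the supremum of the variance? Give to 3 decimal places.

For fixed mean μ the Beta variance is μ(1−μ)/(α+β+1), increasing as α+β decreases.
Its least upper bound (not attained) is μ(1−μ) = 0.50·0.50 = 0.250.

0.250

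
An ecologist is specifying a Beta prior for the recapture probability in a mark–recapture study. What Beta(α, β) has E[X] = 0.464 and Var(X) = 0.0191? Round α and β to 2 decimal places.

α = 5.58, β = 6.44

Let s = α+β. The Beta variance is μ(1−μ)/(s+1).
So s+1 = μ(1−μ)/σ² = (0.464×0.536)/0.0191 = 0.248704/0.0191 = 13.0212, giving s = 12.0212.
Then α = μs = 0.464×12.0212 = 5.58 and β = (1−μ)s = 0.536×12.0212 = 6.44.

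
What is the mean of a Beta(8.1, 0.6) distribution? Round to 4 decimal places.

0.9310

The Beta mean is α/(α+β) = 8.1/(8.1+0.6) = 0.9310.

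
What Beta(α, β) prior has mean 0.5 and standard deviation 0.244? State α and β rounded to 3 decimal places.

σ² = 0.244² = 0.059536.
With s = α+β, Var = μ(1−μ)/(s+1), so s+1 = (0.5×0.5)/0.059536 = 4.1991 and s = 3.1991.
α = μs = 1.600, β = (1−μ)s = 1.600.

α = 1.600, β = 1.600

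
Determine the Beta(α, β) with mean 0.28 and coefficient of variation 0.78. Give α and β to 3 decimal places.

α = 0.903, β = 2.323

σ = CV·μ = 0.78×0.28 = 0.21840, so σ² = 0.047699.
s+1 = μ(1−μ)/σ² = 0.2016/0.047699 = 4.2265, so s = α+β = 3.2265.
α = μs = 0.903, β = (1−μ)s = 2.323.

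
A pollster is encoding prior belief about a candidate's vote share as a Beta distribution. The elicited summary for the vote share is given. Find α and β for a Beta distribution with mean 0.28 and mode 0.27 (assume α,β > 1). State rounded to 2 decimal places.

α = 12.88, β = 33.12

With s = α+β: μ = α/s and mode = (α−1)/(s−2). Eliminating α = μs,
μs − 1 = m(s−2) ⇒ s(μ−m) = 1−2m ⇒ s = 0.46/0.01 = 46.0000.
So α = μs = 12.88, β = (1−μ)s = 33.12.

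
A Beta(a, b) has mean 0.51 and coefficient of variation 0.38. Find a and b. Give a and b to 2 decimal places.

a = 2.88, b = 2.77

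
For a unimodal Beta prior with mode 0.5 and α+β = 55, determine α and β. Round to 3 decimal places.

Mode = (α−1)/(κ−2) with κ = α+β, so α−1 = 0.5·53 = 26.500.
α = 27.500; β = κ − α = 27.500.

α = 27.500, β = 27.500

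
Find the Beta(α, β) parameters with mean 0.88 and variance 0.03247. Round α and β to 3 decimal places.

By moment matching, α+β = μ(1−μ)/σ² − 1 = (0.88·0.12)/0.03247 − 1 = 3.2522 − 1 = 2.2522.
Since α/(α+β) = μ, α = 0.88·2.2522 = 1.982 and β = 0.12·2.2522 = 0.270.

α = 1.982, β = 0.270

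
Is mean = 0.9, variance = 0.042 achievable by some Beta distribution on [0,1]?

Yes

For any Beta, Var(X) < E[X]·(1−E[X]).
Here μ(1−μ) = 0.9×0.1 = 0.09, and 0.042 < 0.09.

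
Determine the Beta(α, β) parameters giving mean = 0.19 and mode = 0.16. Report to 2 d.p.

With s = α+β: μ = α/s and mode = (α−1)/(s−2). Eliminating α = μs,
μs − 1 = m(s−2) ⇒ s(μ−m) = 1−2m ⇒ s = 0.68/0.03 = 22.6667.
So α = μs = 4.31, β = (1−μ)s = 18.36.

α = 4.31, β = 18.36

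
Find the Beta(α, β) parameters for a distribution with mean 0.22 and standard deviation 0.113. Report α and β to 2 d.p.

σ² = 0.113² = 0.012769.
With s = α+β, Var = μ(1−μ)/(s+1), so s+1 = (0.22×0.78)/0.012769 = 13.4388 and s = 12.4388.
α = μs = 2.74, β = (1−μ)s = 9.70.

α = 2.74, β = 9.70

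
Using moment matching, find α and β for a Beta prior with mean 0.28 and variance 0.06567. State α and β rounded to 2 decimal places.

α = 0.58, β = 1.49

Write ν = α+β; then α = μν and Var = μ(1−μ)/(ν+1).
ν = μ(1−μ)/Var − 1 = 0.2016/0.06567 − 1 = 2.0699.
α = 0.28·2.0699 = 0.58, β = 0.72·2.0699 = 1.49.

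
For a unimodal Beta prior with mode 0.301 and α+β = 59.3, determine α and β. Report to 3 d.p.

α = 18.247, β = 41.053

For α,β>1 the mode is (α−1)/(α+β−2), so α = mode·(κ−2)+1 = 0.301×57.3+1 = 18.247.
And β = (1−mode)·(κ−2)+1 = 0.699×57.3+1 = 41.053.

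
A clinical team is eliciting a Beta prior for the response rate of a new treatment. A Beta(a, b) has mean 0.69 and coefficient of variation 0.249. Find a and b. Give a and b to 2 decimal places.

a = 4.31, b = 1.94

σ = CV·μ = 0.249×0.69 = 0.17181, so σ² = 0.029519.
s+1 = μ(1−μ)/σ² = 0.2139/0.029519 = 7.2463, so s = a+b = 6.2463.
a = μs = 4.31, b = (1−μ)s = 1.94.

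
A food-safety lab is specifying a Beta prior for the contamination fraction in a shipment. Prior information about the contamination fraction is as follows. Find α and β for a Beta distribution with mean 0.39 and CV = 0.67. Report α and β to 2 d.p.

α = 0.97, β = 1.52

σ = CV·μ = 0.67×0.39 = 0.26130, so σ² = 0.068278.
s+1 = μ(1−μ)/σ² = 0.2379/0.068278 = 3.4843, so s = α+β = 2.4843.
α = μs = 0.97, β = (1−μ)s = 1.52.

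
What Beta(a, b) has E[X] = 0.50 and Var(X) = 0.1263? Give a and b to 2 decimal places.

a = 0.49, b = 0.49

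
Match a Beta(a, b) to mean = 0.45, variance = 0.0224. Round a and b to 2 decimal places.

a = 4.52, b = 5.53

Write ν = a+b; then a = μν and Var = μ(1−μ)/(ν+1).
ν = μ(1−μ)/Var − 1 = 0.2475/0.0224 − 1 = 10.0491.
a = 0.45·10.0491 = 4.52, b = 0.55·10.0491 = 5.53.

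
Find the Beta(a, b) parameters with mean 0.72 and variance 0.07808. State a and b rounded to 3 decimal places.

a = 1.139, b = 0.443

Write ν = a+b; then a = μν and Var = μ(1−μ)/(ν+1).
ν = μ(1−μ)/Var − 1 = 0.2016/0.07808 − 1 = 1.5820.
a = 0.72·1.5820 = 1.139, b = 0.28·1.5820 = 0.443.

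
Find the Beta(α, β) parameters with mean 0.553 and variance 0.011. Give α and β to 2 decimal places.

α = 11.87, β = 9.60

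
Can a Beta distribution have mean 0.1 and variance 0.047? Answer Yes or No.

A Beta with mean μ has variance μ(1−μ)/(α+β+1) < μ(1−μ).
Here μ(1−μ) = 0.1×0.9 = 0.09, and 0.047 < 0.09.

Yes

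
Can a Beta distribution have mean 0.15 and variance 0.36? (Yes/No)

For any Beta, Var(X) < E[X]·(1−E[X]).
Here μ(1−μ) = 0.15×0.85 = 0.1275, and 0.36 ≥ 0.1275.

No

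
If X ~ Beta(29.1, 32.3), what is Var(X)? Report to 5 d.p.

0.00400

α+β = 61.4 and αβ = 939.93, so Var = αβ/[(α+β)²(α+β+1)] = 939.93/235245.504 = 0.00400.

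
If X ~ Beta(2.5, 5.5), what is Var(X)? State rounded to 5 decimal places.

0.02387

μ = 2.5/8.0 = 0.312500; Var = μ(1−μ)/(α+β+1) = 0.2148438/9.0 = 0.02387.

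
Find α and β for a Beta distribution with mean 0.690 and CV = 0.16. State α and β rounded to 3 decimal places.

α = 11.419, β = 5.130

σ = CV·μ = 0.16×0.690 = 0.11040, so σ² = 0.012188.
s+1 = μ(1−μ)/σ² = 0.213900/0.012188 = 17.5498, so s = α+β = 16.5498.
α = μs = 11.419, β = (1−μ)s = 5.130.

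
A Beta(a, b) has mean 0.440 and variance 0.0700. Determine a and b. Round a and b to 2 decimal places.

a = 1.11, b = 1.41

Let s = a+b. The Beta variance is μ(1−μ)/(s+1).
So s+1 = μ(1−μ)/σ² = (0.440×0.560)/0.0700 = 0.246400/0.0700 = 3.5200, giving s = 2.5200.
Then a = μs = 0.440×2.5200 = 1.11 and b = (1−μ)s = 0.560×2.5200 = 1.41.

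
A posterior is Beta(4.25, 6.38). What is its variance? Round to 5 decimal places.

μ = 4.25/10.63 = 0.399812; Var = μ(1−μ)/(α+β+1) = 0.2399623/11.63 = 0.02063.

0.02063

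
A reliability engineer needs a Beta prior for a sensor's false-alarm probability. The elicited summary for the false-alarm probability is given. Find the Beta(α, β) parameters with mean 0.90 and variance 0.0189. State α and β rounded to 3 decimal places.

By moment matching, α+β = μ(1−μ)/σ² − 1 = (0.90·0.10)/0.0189 − 1 = 4.7619 − 1 = 3.7619.
Since α/(α+β) = μ, α = 0.90·3.7619 = 3.386 and β = 0.10·3.7619 = 0.376.

α = 3.386, β = 0.376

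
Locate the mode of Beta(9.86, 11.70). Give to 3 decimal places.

With α,β > 1, mode = (α−1)/(α+β−2) = 8.86/19.56 = 0.453.

0.453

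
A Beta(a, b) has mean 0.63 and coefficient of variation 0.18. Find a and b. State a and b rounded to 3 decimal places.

Var = (CV·μ)² = (0.18×0.63)² = 0.012860.
a+b = μ(1−μ)/Var − 1 = 0.2331/0.012860 − 1 = 17.1266.
Thus a = 0.63·17.1266 = 10.790 and b = 0.37·17.1266 = 6.337.

a = 10.790, b = 6.337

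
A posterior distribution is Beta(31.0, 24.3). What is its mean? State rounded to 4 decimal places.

0.5606

E[X] = α/(α+β) = 31.0/55.3 = 0.5606.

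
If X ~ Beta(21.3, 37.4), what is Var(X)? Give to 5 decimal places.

0.00387

μ = 21.3/58.7 = 0.362862; Var = μ(1−μ)/(α+β+1) = 0.2311932/59.7 = 0.00387.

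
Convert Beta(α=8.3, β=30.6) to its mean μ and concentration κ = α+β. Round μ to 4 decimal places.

μ = 0.2134, κ = 38.9

κ = α+β = 8.3+30.6 = 38.9; μ = α/κ = 8.3/38.9 = 0.2134.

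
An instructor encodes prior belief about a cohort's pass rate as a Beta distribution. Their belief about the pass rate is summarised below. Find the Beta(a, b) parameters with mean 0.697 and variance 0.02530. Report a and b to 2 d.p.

Write ν = a+b; then a = μν and Var = μ(1−μ)/(ν+1).
ν = μ(1−μ)/Var − 1 = 0.211191/0.02530 − 1 = 7.3475.
a = 0.697·7.3475 = 5.12, b = 0.303·7.3475 = 2.23.

a = 5.12, b = 2.23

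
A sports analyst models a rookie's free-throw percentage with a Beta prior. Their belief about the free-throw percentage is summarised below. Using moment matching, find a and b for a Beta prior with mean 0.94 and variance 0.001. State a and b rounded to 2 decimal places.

Let s = a+b. The Beta variance is μ(1−μ)/(s+1).
So s+1 = μ(1−μ)/σ² = (0.94×0.06)/0.001 = 0.0564/0.001 = 56.4000, giving s = 55.4000.
Then a = μs = 0.94×55.4000 = 52.08 and b = (1−μ)s = 0.06×55.4000 = 3.32.

a = 52.08, b = 3.32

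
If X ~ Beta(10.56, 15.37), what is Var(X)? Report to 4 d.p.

α+β = 25.93 and αβ = 162.3072, so Var = αβ/[(α+β)²(α+β+1)] = 162.3072/18106.786757 = 0.0090.

0.0090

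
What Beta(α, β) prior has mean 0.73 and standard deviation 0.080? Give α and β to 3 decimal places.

α = 21.752, β = 8.045

First σ² = 0.006400. Setting α = μn, β = (1−μ)n with n = α+β,
μ(1−μ)/(n+1) = 0.006400 ⇒ n+1 = 0.1971/0.006400 = 30.7969 ⇒ n = 29.7969.
Hence α = 0.73×29.7969 = 21.752, β = 0.27×29.7969 = 8.045.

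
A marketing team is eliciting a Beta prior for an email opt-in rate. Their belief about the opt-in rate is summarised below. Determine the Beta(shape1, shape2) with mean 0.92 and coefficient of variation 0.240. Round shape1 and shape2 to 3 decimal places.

shape1 = 0.469, shape2 = 0.041

σ = CV·μ = 0.240×0.92 = 0.22080, so σ² = 0.048753.
s+1 = μ(1−μ)/σ² = 0.0736/0.048753 = 1.5097, so s = shape1+shape2 = 0.5097.
shape1 = μs = 0.469, shape2 = (1−μ)s = 0.041.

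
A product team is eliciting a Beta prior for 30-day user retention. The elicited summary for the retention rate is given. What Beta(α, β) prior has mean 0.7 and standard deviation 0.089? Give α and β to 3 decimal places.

α = 17.858, β = 7.654

σ² = 0.089² = 0.007921.
With s = α+β, Var = μ(1−μ)/(s+1), so s+1 = (0.7×0.3)/0.007921 = 26.5118 and s = 25.5118.
α = μs = 17.858, β = (1−μ)s = 7.654.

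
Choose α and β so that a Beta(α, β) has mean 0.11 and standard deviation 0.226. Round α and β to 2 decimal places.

σ² = 0.226² = 0.051076.
With s = α+β, Var = μ(1−μ)/(s+1), so s+1 = (0.11×0.89)/0.051076 = 1.9168 and s = 0.9168.
α = μs = 0.10, β = (1−μ)s = 0.82.

α = 0.10, β = 0.82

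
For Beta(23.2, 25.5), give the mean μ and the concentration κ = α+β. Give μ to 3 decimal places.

μ = 0.476, κ = 48.7

κ = α+β = 23.2+25.5 = 48.7; μ = α/κ = 23.2/48.7 = 0.476.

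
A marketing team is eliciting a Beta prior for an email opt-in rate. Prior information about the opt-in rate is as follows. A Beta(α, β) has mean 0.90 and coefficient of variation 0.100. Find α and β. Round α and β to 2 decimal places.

Var = (CV·μ)² = (0.100×0.90)² = 0.008100.
α+β = μ(1−μ)/Var − 1 = 0.0900/0.008100 − 1 = 10.1111.
Thus α = 0.90·10.1111 = 9.10 and β = 0.10·10.1111 = 1.01.

α = 9.10, β = 1.01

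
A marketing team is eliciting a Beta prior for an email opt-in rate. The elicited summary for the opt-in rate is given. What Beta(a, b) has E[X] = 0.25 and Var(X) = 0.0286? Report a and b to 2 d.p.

a = 1.39, b = 4.17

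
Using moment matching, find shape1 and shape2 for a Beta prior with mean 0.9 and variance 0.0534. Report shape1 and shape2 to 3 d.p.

Let s = shape1+shape2. The Beta variance is μ(1−μ)/(s+1).
So s+1 = μ(1−μ)/σ² = (0.9×0.1)/0.0534 = 0.09/0.0534 = 1.6854, giving s = 0.6854.
Then shape1 = μs = 0.9×0.6854 = 0.617 and shape2 = (1−μ)s = 0.1×0.6854 = 0.069.

shape1 = 0.617, shape2 = 0.069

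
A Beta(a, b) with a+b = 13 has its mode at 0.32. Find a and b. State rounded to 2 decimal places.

a = 4.52, b = 8.48

For a,b>1 the mode is (a−1)/(a+b−2), so a = mode·(κ−2)+1 = 0.32×11+1 = 4.52.
And b = (1−mode)·(κ−2)+1 = 0.68×11+1 = 8.48.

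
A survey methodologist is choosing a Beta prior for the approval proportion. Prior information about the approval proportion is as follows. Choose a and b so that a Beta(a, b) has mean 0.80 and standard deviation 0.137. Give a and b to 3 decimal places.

a = 6.020, b = 1.505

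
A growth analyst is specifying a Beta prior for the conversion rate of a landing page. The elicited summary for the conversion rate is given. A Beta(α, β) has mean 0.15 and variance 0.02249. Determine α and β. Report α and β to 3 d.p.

α = 0.700, β = 3.969

Write ν = α+β; then α = μν and Var = μ(1−μ)/(ν+1).
ν = μ(1−μ)/Var − 1 = 0.1275/0.02249 − 1 = 4.6692.
α = 0.15·4.6692 = 0.700, β = 0.85·4.6692 = 3.969.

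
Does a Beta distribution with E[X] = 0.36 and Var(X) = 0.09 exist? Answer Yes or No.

Yes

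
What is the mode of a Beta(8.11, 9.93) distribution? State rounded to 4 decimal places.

The density x^(α−1)(1−x)^(β−1) is maximised at (α−1)/(α+β−2) = 7.11/16.04 = 0.4433.

0.4433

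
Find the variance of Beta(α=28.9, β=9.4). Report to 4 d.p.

0.0047

α+β = 38.3 and αβ = 271.66, so Var = αβ/[(α+β)²(α+β+1)] = 271.66/57648.777 = 0.0047.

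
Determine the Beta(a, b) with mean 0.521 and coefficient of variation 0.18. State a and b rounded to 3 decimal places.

a = 14.263, b = 13.113

Var = (CV·μ)² = (0.18×0.521)² = 0.008795.
a+b = μ(1−μ)/Var − 1 = 0.249559/0.008795 − 1 = 27.3761.
Thus a = 0.521·27.3761 = 14.263 and b = 0.479·27.3761 = 13.113.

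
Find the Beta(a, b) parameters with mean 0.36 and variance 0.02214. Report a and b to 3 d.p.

Write ν = a+b; then a = μν and Var = μ(1−μ)/(ν+1).
ν = μ(1−μ)/Var − 1 = 0.2304/0.02214 − 1 = 9.4065.
a = 0.36·9.4065 = 3.386, b = 0.64·9.4065 = 6.020.

a = 3.386, b = 6.020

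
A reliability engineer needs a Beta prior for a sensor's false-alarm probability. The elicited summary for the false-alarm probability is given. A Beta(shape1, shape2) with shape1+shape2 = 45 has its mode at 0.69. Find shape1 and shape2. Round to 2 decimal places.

Since the density peak of Beta(shape1,shape2) is at (shape1−1)/(shape1+shape2−2),
shape1 = 1 + 0.69(45−2) = 30.67 and shape2 = 45 − 30.67 = 14.33.

shape1 = 30.67, shape2 = 14.33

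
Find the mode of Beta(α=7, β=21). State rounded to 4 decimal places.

0.2308

With α,β > 1, mode = (α−1)/(α+β−2) = 6/26 = 0.2308.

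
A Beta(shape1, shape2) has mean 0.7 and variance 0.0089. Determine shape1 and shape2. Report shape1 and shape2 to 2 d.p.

By moment matching, shape1+shape2 = μ(1−μ)/σ² − 1 = (0.7·0.3)/0.0089 − 1 = 23.5955 − 1 = 22.5955.
Since shape1/(shape1+shape2) = μ, shape1 = 0.7·22.5955 = 15.82 and shape2 = 0.3·22.5955 = 6.78.

shape1 = 15.82, shape2 = 6.78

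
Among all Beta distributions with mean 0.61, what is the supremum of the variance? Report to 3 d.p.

For fixed mean μ the Beta variance is μ(1−μ)/(α+β+1), increasing as α+β decreases.
Its least upper bound (not attained) is μ(1−μ) = 0.61·0.39 = 0.238.

0.238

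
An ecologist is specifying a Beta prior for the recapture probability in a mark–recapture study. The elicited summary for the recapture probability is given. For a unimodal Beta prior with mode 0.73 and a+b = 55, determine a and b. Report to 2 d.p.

a = 39.69, b = 15.31

Since the density peak of Beta(a,b) is at (a−1)/(a+b−2),
a = 1 + 0.73(55−2) = 39.69 and b = 55 − 39.69 = 15.31.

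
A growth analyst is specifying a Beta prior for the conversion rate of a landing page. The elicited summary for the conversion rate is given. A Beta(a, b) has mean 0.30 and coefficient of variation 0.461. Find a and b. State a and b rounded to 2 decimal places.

a = 2.99, b = 6.99

σ = CV·μ = 0.461×0.30 = 0.13830, so σ² = 0.019127.
s+1 = μ(1−μ)/σ² = 0.2100/0.019127 = 10.9793, so s = a+b = 9.9793.
a = μs = 2.99, b = (1−μ)s = 6.99.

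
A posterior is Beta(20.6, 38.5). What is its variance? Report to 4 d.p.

α+β = 59.1 and αβ = 793.10, so Var = αβ/[(α+β)²(α+β+1)] = 793.10/209917.881 = 0.0038.

0.0038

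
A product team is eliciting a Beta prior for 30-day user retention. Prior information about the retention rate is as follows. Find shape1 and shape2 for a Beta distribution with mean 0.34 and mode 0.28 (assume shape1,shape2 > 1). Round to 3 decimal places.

With s = shape1+shape2: μ = shape1/s and mode = (shape1−1)/(s−2). Eliminating shape1 = μs,
μs − 1 = m(s−2) ⇒ s(μ−m) = 1−2m ⇒ s = 0.44/0.06 = 7.3333.
So shape1 = μs = 2.493, shape2 = (1−μ)s = 4.840.

shape1 = 2.493, shape2 = 4.840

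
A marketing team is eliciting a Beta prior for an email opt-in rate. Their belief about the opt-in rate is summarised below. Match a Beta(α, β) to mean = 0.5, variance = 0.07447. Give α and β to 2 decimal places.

By moment matching, α+β = μ(1−μ)/σ² − 1 = (0.5·0.5)/0.07447 − 1 = 3.3571 − 1 = 2.3571.
Since α/(α+β) = μ, α = 0.5·2.3571 = 1.18 and β = 0.5·2.3571 = 1.18.

α = 1.18, β = 1.18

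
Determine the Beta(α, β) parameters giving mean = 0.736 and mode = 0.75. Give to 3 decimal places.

With s = α+β: μ = α/s and mode = (α−1)/(s−2). Eliminating α = μs,
μs − 1 = m(s−2) ⇒ s(μ−m) = 1−2m ⇒ s = -0.50/-0.014 = 35.7143.
So α = μs = 26.286, β = (1−μ)s = 9.429.

α = 26.286, β = 9.429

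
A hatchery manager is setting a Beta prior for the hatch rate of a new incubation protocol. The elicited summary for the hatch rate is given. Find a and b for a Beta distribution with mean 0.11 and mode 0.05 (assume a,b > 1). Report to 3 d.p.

a = 1.650, b = 13.350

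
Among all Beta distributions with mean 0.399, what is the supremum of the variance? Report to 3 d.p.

0.240

Var = μ(1−μ)/(α+β+1), which approaches μ(1−μ) as α+β → 0.
So the supremum is μ(1−μ) = 0.399×0.601 = 0.240.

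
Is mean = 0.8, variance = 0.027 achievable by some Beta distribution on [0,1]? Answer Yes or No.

Yes

A Beta with mean μ has variance μ(1−μ)/(α+β+1) < μ(1−μ).
Here μ(1−μ) = 0.8×0.2 = 0.16, and 0.027 < 0.16.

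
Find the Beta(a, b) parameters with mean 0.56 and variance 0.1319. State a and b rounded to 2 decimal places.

a = 0.49, b = 0.38

Let s = a+b. The Beta variance is μ(1−μ)/(s+1).
So s+1 = μ(1−μ)/σ² = (0.56×0.44)/0.1319 = 0.2464/0.1319 = 1.8681, giving s = 0.8681.
Then a = μs = 0.56×0.8681 = 0.49 and b = (1−μ)s = 0.44×0.8681 = 0.38.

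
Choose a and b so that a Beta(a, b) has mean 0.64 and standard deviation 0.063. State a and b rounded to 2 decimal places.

First σ² = 0.003969. Setting a = μn, b = (1−μ)n with n = a+b,
μ(1−μ)/(n+1) = 0.003969 ⇒ n+1 = 0.2304/0.003969 = 58.0499 ⇒ n = 57.0499.
Hence a = 0.64×57.0499 = 36.51, b = 0.36×57.0499 = 20.54.

a = 36.51, b = 20.54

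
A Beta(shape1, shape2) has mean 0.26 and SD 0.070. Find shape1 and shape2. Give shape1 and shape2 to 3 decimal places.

σ² = 0.070² = 0.004900.
With s = shape1+shape2, Var = μ(1−μ)/(s+1), so s+1 = (0.26×0.74)/0.004900 = 39.2653 and s = 38.2653.
shape1 = μs = 9.949, shape2 = (1−μ)s = 28.316.

shape1 = 9.949, shape2 = 28.316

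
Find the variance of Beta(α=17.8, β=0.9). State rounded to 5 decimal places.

Var = αβ/[(α+β)²(α+β+1)] = (17.8×0.9)/(18.7²×19.7) = 16.02/6888.893 = 0.00233.

0.00233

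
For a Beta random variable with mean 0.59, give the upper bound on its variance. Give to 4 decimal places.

0.2419

For fixed mean μ the Beta variance is μ(1−μ)/(α+β+1), increasing as α+β decreases.
Its least upper bound (not attained) is μ(1−μ) = 0.59·0.41 = 0.2419.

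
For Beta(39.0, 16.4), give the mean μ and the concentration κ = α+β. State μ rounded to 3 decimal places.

μ = 0.704, κ = 55.4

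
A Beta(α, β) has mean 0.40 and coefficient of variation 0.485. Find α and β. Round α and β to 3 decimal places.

α = 2.151, β = 3.226

σ = CV·μ = 0.485×0.40 = 0.19400, so σ² = 0.037636.
s+1 = μ(1−μ)/σ² = 0.2400/0.037636 = 6.3769, so s = α+β = 5.3769.
α = μs = 2.151, β = (1−μ)s = 3.226.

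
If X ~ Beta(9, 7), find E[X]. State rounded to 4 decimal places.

E[X] = α/(α+β) = 9/16 = 0.5625.

0.5625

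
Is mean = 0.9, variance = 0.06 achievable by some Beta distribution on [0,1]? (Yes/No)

Yes

The Beta variance bound is σ² < μ(1−μ).
Here μ(1−μ) = 0.9×0.1 = 0.09, and 0.06 < 0.09.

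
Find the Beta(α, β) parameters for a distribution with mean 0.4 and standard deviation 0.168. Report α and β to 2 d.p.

α = 3.00, β = 4.50

σ² = 0.168² = 0.028224.
With s = α+β, Var = μ(1−μ)/(s+1), so s+1 = (0.4×0.6)/0.028224 = 8.5034 and s = 7.5034.
α = μs = 3.00, β = (1−μ)s = 4.50.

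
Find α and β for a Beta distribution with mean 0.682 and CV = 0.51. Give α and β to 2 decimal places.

α = 0.54, β = 0.25

Var = (CV·μ)² = (0.51×0.682)² = 0.120979.
α+β = μ(1−μ)/Var − 1 = 0.216876/0.120979 − 1 = 0.7927.
Thus α = 0.682·0.7927 = 0.54 and β = 0.318·0.7927 = 0.25.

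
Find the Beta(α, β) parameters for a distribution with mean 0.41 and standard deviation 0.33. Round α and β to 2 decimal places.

Variance = 0.33² = 0.1089. The moment-matching identity α+β = μ(1−μ)/Var − 1 gives
α+β = 0.2419/0.1089 − 1 = 1.2213, so α = μ·1.2213 = 0.50 and β = (1−μ)·1.2213 = 0.72.

α = 0.50, β = 0.72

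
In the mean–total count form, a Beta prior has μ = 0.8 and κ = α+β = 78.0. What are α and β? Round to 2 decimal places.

α = 62.40, β = 15.60

Split κ in proportion μ : (1−μ): α = 0.8·78.0 = 62.40, β = 78.0 − 62.40 = 15.60.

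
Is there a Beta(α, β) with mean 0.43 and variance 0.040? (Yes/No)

For any Beta, Var(X) < E[X]·(1−E[X]).
Here μ(1−μ) = 0.43×0.57 = 0.2451, and 0.040 < 0.2451.

Yes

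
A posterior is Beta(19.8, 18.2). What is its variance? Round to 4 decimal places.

α+β = 38.0 and αβ = 360.36, so Var = αβ/[(α+β)²(α+β+1)] = 360.36/56316.000 = 0.0064.

0.0064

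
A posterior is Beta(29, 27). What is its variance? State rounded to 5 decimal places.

μ = 29/56 = 0.517857; Var = μ(1−μ)/(α+β+1) = 0.2496811/57 = 0.00438.

0.00438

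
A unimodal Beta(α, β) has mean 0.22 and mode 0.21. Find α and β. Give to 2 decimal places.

Let s = α+β. Mean gives α = μs = 0.22s; mode gives (α−1)/(s−2) = 0.21.
Substituting: 0.22s − 1 = 0.21(s−2) = 0.21s − 0.42, so 0.01s = 0.58 and s = 58.0000.
Then α = 0.22×58.0000 = 12.76 and β = s−α = 45.24.

α = 12.76, β = 45.24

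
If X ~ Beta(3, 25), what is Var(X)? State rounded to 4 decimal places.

Var = αβ/[(α+β)²(α+β+1)] = (3×25)/(28²×29) = 75/22736 = 0.0033.

0.0033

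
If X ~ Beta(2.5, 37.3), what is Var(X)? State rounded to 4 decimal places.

Var = αβ/[(α+β)²(α+β+1)] = (2.5×37.3)/(39.8²×40.8) = 93.25/64628.832 = 0.0014.

0.0014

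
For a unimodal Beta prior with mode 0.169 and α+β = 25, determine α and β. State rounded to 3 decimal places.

α = 4.887, β = 20.113

Since the density peak of Beta(α,β) is at (α−1)/(α+β−2),
α = 1 + 0.169(25−2) = 4.887 and β = 25 − 4.887 = 20.113.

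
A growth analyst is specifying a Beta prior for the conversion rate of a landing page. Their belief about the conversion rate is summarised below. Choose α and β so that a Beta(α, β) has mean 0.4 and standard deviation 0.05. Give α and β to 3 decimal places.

α = 38.000, β = 57.000

Variance = 0.05² = 0.0025. The moment-matching identity α+β = μ(1−μ)/Var − 1 gives
α+β = 0.24/0.0025 − 1 = 95.0000, so α = μ·95.0000 = 38.000 and β = (1−μ)·95.0000 = 57.000.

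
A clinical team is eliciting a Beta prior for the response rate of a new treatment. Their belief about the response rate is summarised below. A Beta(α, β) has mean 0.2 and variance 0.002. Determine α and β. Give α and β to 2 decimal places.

Let s = α+β. The Beta variance is μ(1−μ)/(s+1).
So s+1 = μ(1−μ)/σ² = (0.2×0.8)/0.002 = 0.16/0.002 = 80.0000, giving s = 79.0000.
Then α = μs = 0.2×79.0000 = 15.80 and β = (1−μ)s = 0.8×79.0000 = 63.20.

α = 15.80, β = 63.20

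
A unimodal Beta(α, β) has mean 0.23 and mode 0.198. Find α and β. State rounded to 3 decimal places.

α = 4.341, β = 14.534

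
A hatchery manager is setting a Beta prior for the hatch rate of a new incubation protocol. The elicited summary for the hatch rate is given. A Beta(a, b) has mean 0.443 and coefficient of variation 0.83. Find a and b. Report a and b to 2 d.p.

a = 0.37, b = 0.46

Var = (CV·μ)² = (0.83×0.443)² = 0.135196.
a+b = μ(1−μ)/Var − 1 = 0.246751/0.135196 − 1 = 0.8251.
Thus a = 0.443·0.8251 = 0.37 and b = 0.557·0.8251 = 0.46.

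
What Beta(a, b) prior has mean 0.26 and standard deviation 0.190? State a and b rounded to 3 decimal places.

a = 1.126, b = 3.204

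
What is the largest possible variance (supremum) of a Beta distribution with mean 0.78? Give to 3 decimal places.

0.172

Var = μ(1−μ)/(α+β+1), which approaches μ(1−μ) as α+β → 0.
So the supremum is μ(1−μ) = 0.78×0.22 = 0.172.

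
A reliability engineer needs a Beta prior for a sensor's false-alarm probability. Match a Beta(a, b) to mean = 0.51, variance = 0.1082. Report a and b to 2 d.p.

a = 0.67, b = 0.64

Let s = a+b. The Beta variance is μ(1−μ)/(s+1).
So s+1 = μ(1−μ)/σ² = (0.51×0.49)/0.1082 = 0.2499/0.1082 = 2.3096, giving s = 1.3096.
Then a = μs = 0.51×1.3096 = 0.67 and b = (1−μ)s = 0.49×1.3096 = 0.64.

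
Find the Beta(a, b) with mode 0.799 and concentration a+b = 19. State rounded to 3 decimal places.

a = 14.583, b = 4.417

For a,b>1 the mode is (a−1)/(a+b−2), so a = mode·(κ−2)+1 = 0.799×17+1 = 14.583.
And b = (1−mode)·(κ−2)+1 = 0.201×17+1 = 4.417.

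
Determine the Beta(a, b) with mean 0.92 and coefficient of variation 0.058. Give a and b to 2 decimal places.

a = 22.86, b = 1.99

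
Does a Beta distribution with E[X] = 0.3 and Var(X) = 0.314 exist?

No

A Beta with mean μ has variance μ(1−μ)/(α+β+1) < μ(1−μ).
Here μ(1−μ) = 0.3×0.7 = 0.21, and 0.314 ≥ 0.21.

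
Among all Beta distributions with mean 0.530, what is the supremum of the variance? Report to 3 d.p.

0.249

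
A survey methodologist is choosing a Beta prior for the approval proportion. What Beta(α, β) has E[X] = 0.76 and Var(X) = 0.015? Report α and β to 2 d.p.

Write ν = α+β; then α = μν and Var = μ(1−μ)/(ν+1).
ν = μ(1−μ)/Var − 1 = 0.1824/0.015 − 1 = 11.1600.
α = 0.76·11.1600 = 8.48, β = 0.24·11.1600 = 2.68.

α = 8.48, β = 2.68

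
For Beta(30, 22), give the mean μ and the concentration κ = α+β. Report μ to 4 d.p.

κ = α+β = 30+22 = 52; μ = α/κ = 30/52 = 0.5769.

μ = 0.5769, κ = 52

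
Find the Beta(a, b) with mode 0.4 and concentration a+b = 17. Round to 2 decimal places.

For a,b>1 the mode is (a−1)/(a+b−2), so a = mode·(κ−2)+1 = 0.4×15+1 = 7.00.
And b = (1−mode)·(κ−2)+1 = 0.6×15+1 = 10.00.

a = 7.00, b = 10.00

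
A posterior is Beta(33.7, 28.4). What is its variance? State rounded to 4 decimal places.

μ = 33.7/62.1 = 0.542673; Var = μ(1−μ)/(α+β+1) = 0.2481790/63.1 = 0.0039.

0.0039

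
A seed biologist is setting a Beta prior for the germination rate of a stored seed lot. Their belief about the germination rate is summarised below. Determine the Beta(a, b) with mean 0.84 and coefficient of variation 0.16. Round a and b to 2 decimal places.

a = 5.41, b = 1.03

σ = CV·μ = 0.16×0.84 = 0.13440, so σ² = 0.018063.
s+1 = μ(1−μ)/σ² = 0.1344/0.018063 = 7.4405, so s = a+b = 6.4405.
a = μs = 5.41, b = (1−μ)s = 1.03.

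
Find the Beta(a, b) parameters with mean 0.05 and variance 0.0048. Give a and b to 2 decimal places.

a = 0.44, b = 8.45

By moment matching, a+b = μ(1−μ)/σ² − 1 = (0.05·0.95)/0.0048 − 1 = 9.8958 − 1 = 8.8958.
Since a/(a+b) = μ, a = 0.05·8.8958 = 0.44 and b = 0.95·8.8958 = 8.45.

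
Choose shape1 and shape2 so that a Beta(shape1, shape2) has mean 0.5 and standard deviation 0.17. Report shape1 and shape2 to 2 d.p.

First σ² = 0.0289. Setting shape1 = μn, shape2 = (1−μ)n with n = shape1+shape2,
μ(1−μ)/(n+1) = 0.0289 ⇒ n+1 = 0.25/0.0289 = 8.6505 ⇒ n = 7.6505.
Hence shape1 = 0.5×7.6505 = 3.83, shape2 = 0.5×7.6505 = 3.83.

shape1 = 3.83, shape2 = 3.83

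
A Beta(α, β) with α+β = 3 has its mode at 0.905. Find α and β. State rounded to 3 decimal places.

For α,β>1 the mode is (α−1)/(α+β−2), so α = mode·(κ−2)+1 = 0.905×1+1 = 1.905.
And β = (1−mode)·(κ−2)+1 = 0.095×1+1 = 1.095.

α = 1.905, β = 1.095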